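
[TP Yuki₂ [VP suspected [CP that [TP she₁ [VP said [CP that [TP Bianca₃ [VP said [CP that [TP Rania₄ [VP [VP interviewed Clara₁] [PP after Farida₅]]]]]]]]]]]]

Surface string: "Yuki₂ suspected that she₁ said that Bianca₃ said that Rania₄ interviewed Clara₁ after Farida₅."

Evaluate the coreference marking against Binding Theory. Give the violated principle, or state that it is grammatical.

Principle C

The two coindexed NPs are *she₁* and *Clara₁*.
*Clara₁* is an R-expression. Principle C requires it to be free everywhere.
*she₁* c-commands it and carries the same index.
The R-expression is bound → Principle C violation.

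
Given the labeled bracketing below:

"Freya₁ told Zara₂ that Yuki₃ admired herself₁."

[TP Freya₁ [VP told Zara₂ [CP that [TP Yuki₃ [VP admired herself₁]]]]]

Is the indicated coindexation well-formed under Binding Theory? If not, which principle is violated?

Principle A

The two coindexed NPs are *Freya₁* and *herself₁*.
*herself₁* is an anaphor. Principle A requires it to be bound within its binding domain — the embedded TP, whose subject is Yuki₃.
Within that domain it is c-commanded by *Yuki₃*, which does not share its index.
*Freya₁* does c-command the anaphor, but from outside its binding domain.
The anaphor is unbound in its domain → Principle A violation.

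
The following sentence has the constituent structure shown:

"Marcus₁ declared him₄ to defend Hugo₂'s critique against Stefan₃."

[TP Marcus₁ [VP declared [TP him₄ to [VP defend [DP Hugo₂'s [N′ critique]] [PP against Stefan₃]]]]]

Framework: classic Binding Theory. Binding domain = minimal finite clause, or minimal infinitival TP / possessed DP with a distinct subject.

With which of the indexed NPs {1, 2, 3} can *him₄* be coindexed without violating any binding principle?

*him* is a pronoun, so Principle B applies: it must be free in its binding domain.
Binding domain of *him₄*: the matrix TP, whose subject is Marcus₁.
*Marcus₁* c-commands the pronoun within its binding domain → coindexation would violate Principle B.
*Hugo₂*: the pronoun c-commands this R-expression → coindexation would violate Principle C on *Hugo₂*.
*Stefan₃*: the pronoun c-commands this R-expression → coindexation would violate Principle C on *Stefan₃*.

none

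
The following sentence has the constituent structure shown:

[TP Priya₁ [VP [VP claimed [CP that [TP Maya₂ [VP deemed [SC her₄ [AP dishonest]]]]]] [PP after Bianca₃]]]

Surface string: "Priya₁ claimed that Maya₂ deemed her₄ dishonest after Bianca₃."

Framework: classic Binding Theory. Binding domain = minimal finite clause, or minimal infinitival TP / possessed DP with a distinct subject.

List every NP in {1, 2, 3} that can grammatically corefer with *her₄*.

{1, 3}

*her* is a pronoun, so Principle B applies: it must be free in its binding domain.
Binding domain of *her₄*: the embedded TP, whose subject is Maya₂.
*Priya₁* c-commands the pronoun but from outside its binding domain, and is not c-commanded by it → coindexation permitted.
*Maya₂* c-commands the pronoun within its binding domain → coindexation would violate Principle B.
*Bianca₃* and the pronoun do not c-command one another → neither Principle B nor Principle C is at stake; coindexation permitted.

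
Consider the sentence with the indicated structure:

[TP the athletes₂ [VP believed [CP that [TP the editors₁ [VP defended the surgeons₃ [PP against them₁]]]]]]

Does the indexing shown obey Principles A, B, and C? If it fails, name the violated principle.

Principle B

The two coindexed NPs are *the editors₁* and *them₁*.
*them₁* is a pronoun. Its binding domain is the embedded TP, whose subject is the editors₁.
*the editors₁* c-commands it within that domain and carries the same index.
The pronoun is locally bound → Principle B violation.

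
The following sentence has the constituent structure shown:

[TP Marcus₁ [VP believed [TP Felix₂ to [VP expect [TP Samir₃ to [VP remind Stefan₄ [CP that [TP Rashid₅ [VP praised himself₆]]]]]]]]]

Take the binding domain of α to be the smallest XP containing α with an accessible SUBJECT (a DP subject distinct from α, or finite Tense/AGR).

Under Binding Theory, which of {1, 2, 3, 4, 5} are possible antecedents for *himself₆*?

*himself* is an anaphor, so Principle A applies: it must be bound in its binding domain.
Binding domain of *himself₆*: the embedded TP, whose subject is Rashid₅.
*Marcus₁* c-commands the anaphor but is outside its binding domain → cannot satisfy Principle A.
*Felix₂* c-commands the anaphor but is outside its binding domain → cannot satisfy Principle A.
*Samir₃* c-commands the anaphor but is outside its binding domain → cannot satisfy Principle A.
*Stefan₄* c-commands the anaphor but is outside its binding domain → cannot satisfy Principle A.
*Rashid₅* c-commands the anaphor within its binding domain → licit binder.

{5}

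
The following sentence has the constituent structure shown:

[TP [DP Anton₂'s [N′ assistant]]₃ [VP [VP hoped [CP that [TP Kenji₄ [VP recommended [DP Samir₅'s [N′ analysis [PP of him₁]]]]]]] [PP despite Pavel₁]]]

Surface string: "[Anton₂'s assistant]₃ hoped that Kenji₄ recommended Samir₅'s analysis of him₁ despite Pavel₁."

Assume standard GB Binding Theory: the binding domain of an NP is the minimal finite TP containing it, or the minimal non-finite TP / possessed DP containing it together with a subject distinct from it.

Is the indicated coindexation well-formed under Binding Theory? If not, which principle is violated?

The two coindexed NPs are *Pavel₁* and *him₁*.
*him₁* is a pronoun; its binding domain is the possessed DP, whose subject is Samir₅. Within that domain it is c-commanded only by *Samir₅*, which carries a different index — the pronoun is free locally, so Principle B holds.
*Pavel₁* is an R-expression; *him₁* does not c-command it, and no other NP shares its index, so Principle C is satisfied.
All principles are respected.

grammatical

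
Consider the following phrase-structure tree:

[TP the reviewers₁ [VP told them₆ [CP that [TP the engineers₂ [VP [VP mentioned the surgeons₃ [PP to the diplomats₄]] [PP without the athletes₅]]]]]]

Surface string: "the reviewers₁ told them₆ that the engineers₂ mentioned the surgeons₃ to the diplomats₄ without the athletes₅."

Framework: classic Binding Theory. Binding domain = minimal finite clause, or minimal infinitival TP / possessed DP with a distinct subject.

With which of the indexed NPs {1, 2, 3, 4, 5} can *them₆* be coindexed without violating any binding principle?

*them* is a pronoun, so Principle B applies: it must be free in its binding domain.
Binding domain of *them₆*: the matrix TP, whose subject is the reviewers₁.
*the reviewers₁* c-commands the pronoun within its binding domain → coindexation would violate Principle B.
*the engineers₂*: the pronoun c-commands this R-expression → coindexation would violate Principle C on *the engineers₂*.
*the surgeons₃*: the pronoun c-commands this R-expression → coindexation would violate Principle C on *the surgeons₃*.
*the diplomats₄*: the pronoun c-commands this R-expression → coindexation would violate Principle C on *the diplomats₄*.
*the athletes₅*: the pronoun c-commands this R-expression → coindexation would violate Principle C on *the athletes₅*.

none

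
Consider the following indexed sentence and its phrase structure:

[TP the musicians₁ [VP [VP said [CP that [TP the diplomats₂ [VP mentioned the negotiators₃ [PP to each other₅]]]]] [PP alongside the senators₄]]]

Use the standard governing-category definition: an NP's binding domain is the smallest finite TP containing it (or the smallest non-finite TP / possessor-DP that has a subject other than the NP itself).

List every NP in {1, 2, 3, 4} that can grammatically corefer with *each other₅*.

{2, 3}

*each other* is an anaphor, so Principle A applies: it must be bound in its binding domain.
Binding domain of *each other₅*: the embedded TP, whose subject is the diplomats₂.
*the musicians₁* c-commands the anaphor but is outside its binding domain → cannot satisfy Principle A.
*the diplomats₂* c-commands the anaphor within its binding domain → licit binder.
*the negotiators₃* c-commands the anaphor within its binding domain → licit binder.
*the senators₄* does not c-command the anaphor → cannot bind it.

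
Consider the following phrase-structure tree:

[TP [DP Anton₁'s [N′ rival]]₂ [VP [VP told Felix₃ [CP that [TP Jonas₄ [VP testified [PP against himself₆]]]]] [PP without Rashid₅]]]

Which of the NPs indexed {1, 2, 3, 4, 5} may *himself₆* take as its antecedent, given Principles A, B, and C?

*himself* is an anaphor, so Principle A applies: it must be bound in its binding domain.
Binding domain of *himself₆*: the embedded TP, whose subject is Jonas₄.
*Anton₁* does not c-command the anaphor → cannot bind it.
*[Anton₁'s rival]₂* c-commands the anaphor but is outside its binding domain → cannot satisfy Principle A.
*Felix₃* c-commands the anaphor but is outside its binding domain → cannot satisfy Principle A.
*Jonas₄* c-commands the anaphor within its binding domain → licit binder.
*Rashid₅* does not c-command the anaphor → cannot bind it.

{4}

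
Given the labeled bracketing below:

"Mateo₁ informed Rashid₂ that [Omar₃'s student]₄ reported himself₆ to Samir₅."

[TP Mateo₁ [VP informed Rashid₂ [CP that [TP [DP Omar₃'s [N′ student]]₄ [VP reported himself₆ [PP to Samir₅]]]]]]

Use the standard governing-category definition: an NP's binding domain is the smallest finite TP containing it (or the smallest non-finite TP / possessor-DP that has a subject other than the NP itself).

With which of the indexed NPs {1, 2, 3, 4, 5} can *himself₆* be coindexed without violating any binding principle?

*himself* is an anaphor, so Principle A applies: it must be bound in its binding domain.
Binding domain of *himself₆*: the embedded TP, whose subject is [Omar₃'s student]₄.
*Mateo₁* c-commands the anaphor but is outside its binding domain → cannot satisfy Principle A.
*Rashid₂* c-commands the anaphor but is outside its binding domain → cannot satisfy Principle A.
*Omar₃* does not c-command the anaphor → cannot bind it.
*[Omar₃'s student]₄* c-commands the anaphor within its binding domain → licit binder.
*Samir₅* does not c-command the anaphor → cannot bind it.

{4}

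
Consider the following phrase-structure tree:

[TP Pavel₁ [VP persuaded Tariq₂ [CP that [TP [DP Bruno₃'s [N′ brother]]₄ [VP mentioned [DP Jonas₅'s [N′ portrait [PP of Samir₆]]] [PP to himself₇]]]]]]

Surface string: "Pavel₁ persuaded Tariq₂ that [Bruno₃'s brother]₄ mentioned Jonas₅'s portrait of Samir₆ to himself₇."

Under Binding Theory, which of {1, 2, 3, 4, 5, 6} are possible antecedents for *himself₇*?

*himself* is an anaphor, so Principle A applies: it must be bound in its binding domain.
Binding domain of *himself₇*: the embedded TP, whose subject is [Bruno₃'s brother]₄.
*Pavel₁* c-commands the anaphor but is outside its binding domain → cannot satisfy Principle A.
*Tariq₂* c-commands the anaphor but is outside its binding domain → cannot satisfy Principle A.
*Bruno₃* does not c-command the anaphor → cannot bind it.
*[Bruno₃'s brother]₄* c-commands the anaphor within its binding domain → licit binder.
*Jonas₅* does not c-command the anaphor → cannot bind it.
*Samir₆* does not c-command the anaphor → cannot bind it.

{4}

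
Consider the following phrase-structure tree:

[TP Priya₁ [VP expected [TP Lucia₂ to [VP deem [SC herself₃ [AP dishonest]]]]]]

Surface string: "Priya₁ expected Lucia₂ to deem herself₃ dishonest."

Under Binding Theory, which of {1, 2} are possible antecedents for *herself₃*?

*herself* is an anaphor, so Principle A applies: it must be bound in its binding domain.
Binding domain of *herself₃*: the embedded TP, whose subject is Lucia₂.
*Priya₁* c-commands the anaphor but is outside its binding domain → cannot satisfy Principle A.
*Lucia₂* c-commands the anaphor within its binding domain → licit binder.

{2}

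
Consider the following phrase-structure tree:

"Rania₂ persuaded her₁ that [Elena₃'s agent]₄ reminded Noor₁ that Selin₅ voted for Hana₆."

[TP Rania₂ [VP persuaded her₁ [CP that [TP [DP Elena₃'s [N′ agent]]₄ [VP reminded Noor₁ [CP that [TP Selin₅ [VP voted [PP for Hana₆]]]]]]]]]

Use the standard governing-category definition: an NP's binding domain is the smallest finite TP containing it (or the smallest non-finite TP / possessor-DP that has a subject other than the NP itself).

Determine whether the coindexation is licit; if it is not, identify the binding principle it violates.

The two coindexed NPs are *her₁* and *Noor₁*.
*Noor₁* is an R-expression. Principle C requires it to be free everywhere.
*her₁* c-commands it and carries the same index.
The R-expression is bound → Principle C violation.

Principle C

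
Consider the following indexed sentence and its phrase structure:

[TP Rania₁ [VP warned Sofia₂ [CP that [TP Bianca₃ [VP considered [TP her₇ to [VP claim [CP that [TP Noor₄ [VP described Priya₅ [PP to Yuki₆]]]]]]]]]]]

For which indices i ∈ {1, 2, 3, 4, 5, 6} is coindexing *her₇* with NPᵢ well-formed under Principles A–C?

*her* is a pronoun, so Principle B applies: it must be free in its binding domain.
Binding domain of *her₇*: the embedded TP, whose subject is Bianca₃.
*Rania₁* c-commands the pronoun but from outside its binding domain, and is not c-commanded by it → coindexation permitted.
*Sofia₂* c-commands the pronoun but from outside its binding domain, and is not c-commanded by it → coindexation permitted.
*Bianca₃* c-commands the pronoun within its binding domain → coindexation would violate Principle B.
*Noor₄*: the pronoun c-commands this R-expression → coindexation would violate Principle C on *Noor₄*.
*Priya₅*: the pronoun c-commands this R-expression → coindexation would violate Principle C on *Priya₅*.
*Yuki₆*: the pronoun c-commands this R-expression → coindexation would violate Principle C on *Yuki₆*.

{1, 2}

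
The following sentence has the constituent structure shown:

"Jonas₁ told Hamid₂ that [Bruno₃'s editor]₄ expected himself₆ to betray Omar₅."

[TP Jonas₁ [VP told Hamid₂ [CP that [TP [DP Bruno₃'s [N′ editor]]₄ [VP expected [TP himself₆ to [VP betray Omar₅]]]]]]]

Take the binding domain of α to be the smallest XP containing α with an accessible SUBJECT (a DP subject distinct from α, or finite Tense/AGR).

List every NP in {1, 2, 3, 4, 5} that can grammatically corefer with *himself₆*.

*himself* is an anaphor, so Principle A applies: it must be bound in its binding domain.
Binding domain of *himself₆*: the embedded TP, whose subject is [Bruno₃'s editor]₄.
*Jonas₁* c-commands the anaphor but is outside its binding domain → cannot satisfy Principle A.
*Hamid₂* c-commands the anaphor but is outside its binding domain → cannot satisfy Principle A.
*Bruno₃* does not c-command the anaphor → cannot bind it.
*[Bruno₃'s editor]₄* c-commands the anaphor within its binding domain → licit binder.
*Omar₅* does not c-command the anaphor → cannot bind it.

{4}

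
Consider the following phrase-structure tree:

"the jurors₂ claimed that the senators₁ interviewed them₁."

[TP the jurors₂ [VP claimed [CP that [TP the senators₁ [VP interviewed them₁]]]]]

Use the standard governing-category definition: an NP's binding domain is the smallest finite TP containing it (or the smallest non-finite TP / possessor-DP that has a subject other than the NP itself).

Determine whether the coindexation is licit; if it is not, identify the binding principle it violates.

The two coindexed NPs are *the senators₁* and *them₁*.
*them₁* is a pronoun. Its binding domain is the embedded TP, whose subject is the senators₁.
*the senators₁* c-commands it within that domain and carries the same index.
The pronoun is locally bound → Principle B violation.

Principle B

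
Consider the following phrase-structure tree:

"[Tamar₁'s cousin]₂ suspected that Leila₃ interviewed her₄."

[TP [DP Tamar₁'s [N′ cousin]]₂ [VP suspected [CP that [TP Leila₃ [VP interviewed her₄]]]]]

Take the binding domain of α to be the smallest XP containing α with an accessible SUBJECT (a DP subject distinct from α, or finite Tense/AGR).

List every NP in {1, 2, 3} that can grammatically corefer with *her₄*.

*her* is a pronoun, so Principle B applies: it must be free in its binding domain.
Binding domain of *her₄*: the embedded TP, whose subject is Leila₃.
*Tamar₁* and the pronoun do not c-command one another → neither Principle B nor Principle C is at stake; coindexation permitted.
*[Tamar₁'s cousin]₂* c-commands the pronoun but from outside its binding domain, and is not c-commanded by it → coindexation permitted.
*Leila₃* c-commands the pronoun within its binding domain → coindexation would violate Principle B.

{1, 2}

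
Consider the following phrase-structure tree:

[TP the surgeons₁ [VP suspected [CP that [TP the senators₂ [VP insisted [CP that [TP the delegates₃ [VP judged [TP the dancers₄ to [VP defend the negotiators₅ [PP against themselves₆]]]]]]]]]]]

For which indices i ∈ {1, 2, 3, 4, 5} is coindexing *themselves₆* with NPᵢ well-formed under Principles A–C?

*themselves* is an anaphor, so Principle A applies: it must be bound in its binding domain.
Binding domain of *themselves₆*: the embedded TP, whose subject is the dancers₄.
*the surgeons₁* c-commands the anaphor but is outside its binding domain → cannot satisfy Principle A.
*the senators₂* c-commands the anaphor but is outside its binding domain → cannot satisfy Principle A.
*the delegates₃* c-commands the anaphor but is outside its binding domain → cannot satisfy Principle A.
*the dancers₄* c-commands the anaphor within its binding domain → licit binder.
*the negotiators₅* c-commands the anaphor within its binding domain → licit binder.

{4, 5}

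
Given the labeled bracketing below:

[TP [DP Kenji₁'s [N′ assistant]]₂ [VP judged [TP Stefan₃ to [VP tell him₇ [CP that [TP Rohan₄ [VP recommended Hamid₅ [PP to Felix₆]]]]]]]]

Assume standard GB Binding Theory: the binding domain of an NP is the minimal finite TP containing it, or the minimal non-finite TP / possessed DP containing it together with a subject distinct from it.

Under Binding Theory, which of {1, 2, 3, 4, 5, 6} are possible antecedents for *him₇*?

*him* is a pronoun, so Principle B applies: it must be free in its binding domain.
Binding domain of *him₇*: the embedded TP, whose subject is Stefan₃.
*Kenji₁* and the pronoun do not c-command one another → neither Principle B nor Principle C is at stake; coindexation permitted.
*[Kenji₁'s assistant]₂* c-commands the pronoun but from outside its binding domain, and is not c-commanded by it → coindexation permitted.
*Stefan₃* c-commands the pronoun within its binding domain → coindexation would violate Principle B.
*Rohan₄*: the pronoun c-commands this R-expression → coindexation would violate Principle C on *Rohan₄*.
*Hamid₅*: the pronoun c-commands this R-expression → coindexation would violate Principle C on *Hamid₅*.
*Felix₆*: the pronoun c-commands this R-expression → coindexation would violate Principle C on *Felix₆*.

{1, 2}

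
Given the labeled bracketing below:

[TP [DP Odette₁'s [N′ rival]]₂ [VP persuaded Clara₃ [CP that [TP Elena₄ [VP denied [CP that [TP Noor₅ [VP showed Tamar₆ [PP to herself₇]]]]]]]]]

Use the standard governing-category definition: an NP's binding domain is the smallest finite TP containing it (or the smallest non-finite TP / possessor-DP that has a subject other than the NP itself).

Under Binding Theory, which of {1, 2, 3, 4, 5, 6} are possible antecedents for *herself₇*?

*herself* is an anaphor, so Principle A applies: it must be bound in its binding domain.
Binding domain of *herself₇*: the embedded TP, whose subject is Noor₅.
*Odette₁* does not c-command the anaphor → cannot bind it.
*[Odette₁'s rival]₂* c-commands the anaphor but is outside its binding domain → cannot satisfy Principle A.
*Clara₃* c-commands the anaphor but is outside its binding domain → cannot satisfy Principle A.
*Elena₄* c-commands the anaphor but is outside its binding domain → cannot satisfy Principle A.
*Noor₅* c-commands the anaphor within its binding domain → licit binder.
*Tamar₆* c-commands the anaphor within its binding domain → licit binder.

{5, 6}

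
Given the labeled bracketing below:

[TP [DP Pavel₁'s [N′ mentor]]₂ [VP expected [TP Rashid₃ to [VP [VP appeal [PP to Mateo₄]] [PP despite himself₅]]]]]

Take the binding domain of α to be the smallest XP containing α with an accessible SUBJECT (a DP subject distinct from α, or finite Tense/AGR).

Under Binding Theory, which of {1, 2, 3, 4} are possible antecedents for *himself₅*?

*himself* is an anaphor, so Principle A applies: it must be bound in its binding domain.
Binding domain of *himself₅*: the embedded TP, whose subject is Rashid₃.
*Pavel₁* does not c-command the anaphor → cannot bind it.
*[Pavel₁'s mentor]₂* c-commands the anaphor but is outside its binding domain → cannot satisfy Principle A.
*Rashid₃* c-commands the anaphor within its binding domain → licit binder.
*Mateo₄* does not c-command the anaphor → cannot bind it.

{3}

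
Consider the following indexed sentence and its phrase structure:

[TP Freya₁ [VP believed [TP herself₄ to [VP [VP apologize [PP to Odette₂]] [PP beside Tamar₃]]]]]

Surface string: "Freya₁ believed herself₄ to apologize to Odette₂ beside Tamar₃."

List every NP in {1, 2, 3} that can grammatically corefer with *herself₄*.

{1}

*herself* is an anaphor, so Principle A applies: it must be bound in its binding domain.
Binding domain of *herself₄*: the matrix TP, whose subject is Freya₁.
*Freya₁* c-commands the anaphor within its binding domain → licit binder.
*Odette₂* does not c-command the anaphor → cannot bind it.
*Tamar₃* does not c-command the anaphor → cannot bind it.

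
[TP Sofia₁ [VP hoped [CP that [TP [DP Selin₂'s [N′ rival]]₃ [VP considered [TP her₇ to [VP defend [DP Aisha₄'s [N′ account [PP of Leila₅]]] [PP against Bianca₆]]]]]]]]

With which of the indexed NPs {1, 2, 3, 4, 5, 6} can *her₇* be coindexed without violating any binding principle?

*her* is a pronoun, so Principle B applies: it must be free in its binding domain.
Binding domain of *her₇*: the embedded TP, whose subject is [Selin₂'s rival]₃.
*Sofia₁* c-commands the pronoun but from outside its binding domain, and is not c-commanded by it → coindexation permitted.
*Selin₂* and the pronoun do not c-command one another → neither Principle B nor Principle C is at stake; coindexation permitted.
*[Selin₂'s rival]₃* c-commands the pronoun within its binding domain → coindexation would violate Principle B.
*Aisha₄*: the pronoun c-commands this R-expression → coindexation would violate Principle C on *Aisha₄*.
*Leila₅*: the pronoun c-commands this R-expression → coindexation would violate Principle C on *Leila₅*.
*Bianca₆*: the pronoun c-commands this R-expression → coindexation would violate Principle C on *Bianca₆*.

{1, 2}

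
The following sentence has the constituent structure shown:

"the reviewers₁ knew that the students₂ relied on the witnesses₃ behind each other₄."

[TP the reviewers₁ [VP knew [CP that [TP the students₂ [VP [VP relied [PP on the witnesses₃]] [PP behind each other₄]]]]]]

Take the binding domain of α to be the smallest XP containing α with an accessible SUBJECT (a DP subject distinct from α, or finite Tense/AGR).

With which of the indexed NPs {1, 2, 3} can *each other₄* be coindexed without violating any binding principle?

*each other* is an anaphor, so Principle A applies: it must be bound in its binding domain.
Binding domain of *each other₄*: the embedded TP, whose subject is the students₂.
*the reviewers₁* c-commands the anaphor but is outside its binding domain → cannot satisfy Principle A.
*the students₂* c-commands the anaphor within its binding domain → licit binder.
*the witnesses₃* does not c-command the anaphor → cannot bind it.

{2}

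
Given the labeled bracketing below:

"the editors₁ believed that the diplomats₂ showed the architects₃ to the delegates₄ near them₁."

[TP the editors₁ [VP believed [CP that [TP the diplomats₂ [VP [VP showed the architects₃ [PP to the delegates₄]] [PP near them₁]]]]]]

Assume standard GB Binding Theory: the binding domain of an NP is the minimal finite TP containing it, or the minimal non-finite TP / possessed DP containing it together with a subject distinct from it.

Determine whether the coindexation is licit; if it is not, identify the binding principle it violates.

The two coindexed NPs are *the editors₁* and *them₁*.
*them₁* is a pronoun; its binding domain is the embedded TP, whose subject is the diplomats₂. Within that domain it is c-commanded only by *the diplomats₂*, which carries a different index — the pronoun is free locally, so Principle B holds.
*the editors₁* is an R-expression; *them₁* does not c-command it, and no other NP shares its index, so Principle C is satisfied.
All principles are respected.

grammatical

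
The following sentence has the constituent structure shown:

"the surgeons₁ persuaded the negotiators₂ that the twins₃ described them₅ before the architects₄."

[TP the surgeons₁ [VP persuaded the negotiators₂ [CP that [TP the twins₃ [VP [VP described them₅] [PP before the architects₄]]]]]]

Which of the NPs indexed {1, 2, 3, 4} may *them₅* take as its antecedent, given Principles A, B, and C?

{1, 2, 4}

*them* is a pronoun, so Principle B applies: it must be free in its binding domain.
Binding domain of *them₅*: the embedded TP, whose subject is the twins₃.
*the surgeons₁* c-commands the pronoun but from outside its binding domain, and is not c-commanded by it → coindexation permitted.
*the negotiators₂* c-commands the pronoun but from outside its binding domain, and is not c-commanded by it → coindexation permitted.
*the twins₃* c-commands the pronoun within its binding domain → coindexation would violate Principle B.
*the architects₄* and the pronoun do not c-command one another → neither Principle B nor Principle C is at stake; coindexation permitted.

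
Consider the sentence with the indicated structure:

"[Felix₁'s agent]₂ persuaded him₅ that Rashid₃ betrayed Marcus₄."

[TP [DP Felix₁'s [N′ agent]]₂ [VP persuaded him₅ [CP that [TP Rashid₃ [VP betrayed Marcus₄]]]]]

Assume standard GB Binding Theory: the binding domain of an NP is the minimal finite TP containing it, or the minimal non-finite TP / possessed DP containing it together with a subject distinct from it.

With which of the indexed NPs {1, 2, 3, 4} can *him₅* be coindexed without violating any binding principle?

{1}

*him* is a pronoun, so Principle B applies: it must be free in its binding domain.
Binding domain of *him₅*: the matrix TP, whose subject is [Felix₁'s agent]₂.
*Felix₁* and the pronoun do not c-command one another → neither Principle B nor Principle C is at stake; coindexation permitted.
*[Felix₁'s agent]₂* c-commands the pronoun within its binding domain → coindexation would violate Principle B.
*Rashid₃*: the pronoun c-commands this R-expression → coindexation would violate Principle C on *Rashid₃*.
*Marcus₄*: the pronoun c-commands this R-expression → coindexation would violate Principle C on *Marcus₄*.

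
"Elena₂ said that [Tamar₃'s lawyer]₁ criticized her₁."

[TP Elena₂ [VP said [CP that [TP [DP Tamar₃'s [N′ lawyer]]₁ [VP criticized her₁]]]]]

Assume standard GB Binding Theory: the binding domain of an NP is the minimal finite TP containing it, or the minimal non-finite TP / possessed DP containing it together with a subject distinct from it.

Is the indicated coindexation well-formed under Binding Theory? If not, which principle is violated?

The two coindexed NPs are *[Tamar₃'s lawyer]₁* and *her₁*.
*her₁* is a pronoun. Its binding domain is the embedded TP, whose subject is [Tamar₃'s lawyer]₁.
*[Tamar₃'s lawyer]₁* c-commands it within that domain and carries the same index.
The pronoun is locally bound → Principle B violation.

Principle B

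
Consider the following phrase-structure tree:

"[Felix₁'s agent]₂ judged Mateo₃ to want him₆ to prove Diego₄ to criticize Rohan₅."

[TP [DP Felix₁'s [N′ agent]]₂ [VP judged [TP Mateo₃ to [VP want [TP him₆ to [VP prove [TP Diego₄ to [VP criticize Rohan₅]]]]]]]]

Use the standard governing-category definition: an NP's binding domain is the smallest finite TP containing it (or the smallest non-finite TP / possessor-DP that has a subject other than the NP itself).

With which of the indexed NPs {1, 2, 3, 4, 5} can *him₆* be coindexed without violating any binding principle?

{1, 2}

*him* is a pronoun, so Principle B applies: it must be free in its binding domain.
Binding domain of *him₆*: the embedded TP, whose subject is Mateo₃.
*Felix₁* and the pronoun do not c-command one another → neither Principle B nor Principle C is at stake; coindexation permitted.
*[Felix₁'s agent]₂* c-commands the pronoun but from outside its binding domain, and is not c-commanded by it → coindexation permitted.
*Mateo₃* c-commands the pronoun within its binding domain → coindexation would violate Principle B.
*Diego₄*: the pronoun c-commands this R-expression → coindexation would violate Principle C on *Diego₄*.
*Rohan₅*: the pronoun c-commands this R-expression → coindexation would violate Principle C on *Rohan₅*.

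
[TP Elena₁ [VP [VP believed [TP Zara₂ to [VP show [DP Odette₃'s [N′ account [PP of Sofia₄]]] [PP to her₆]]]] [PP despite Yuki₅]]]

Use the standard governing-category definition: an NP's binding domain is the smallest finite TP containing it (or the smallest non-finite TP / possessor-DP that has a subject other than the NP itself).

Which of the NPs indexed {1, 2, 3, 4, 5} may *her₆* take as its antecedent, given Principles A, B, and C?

*her* is a pronoun, so Principle B applies: it must be free in its binding domain.
Binding domain of *her₆*: the embedded TP, whose subject is Zara₂.
*Elena₁* c-commands the pronoun but from outside its binding domain, and is not c-commanded by it → coindexation permitted.
*Zara₂* c-commands the pronoun within its binding domain → coindexation would violate Principle B.
*Odette₃* and the pronoun do not c-command one another → neither Principle B nor Principle C is at stake; coindexation permitted.
*Sofia₄* and the pronoun do not c-command one another → neither Principle B nor Principle C is at stake; coindexation permitted.
*Yuki₅* and the pronoun do not c-command one another → neither Principle B nor Principle C is at stake; coindexation permitted.

{1, 3, 4, 5}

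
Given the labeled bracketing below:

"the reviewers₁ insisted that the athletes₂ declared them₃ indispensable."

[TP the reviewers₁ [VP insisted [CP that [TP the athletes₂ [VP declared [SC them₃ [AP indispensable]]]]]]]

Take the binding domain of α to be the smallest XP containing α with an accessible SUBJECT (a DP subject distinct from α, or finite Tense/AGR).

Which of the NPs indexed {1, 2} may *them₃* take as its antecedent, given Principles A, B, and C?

{1}

*them* is a pronoun, so Principle B applies: it must be free in its binding domain.
Binding domain of *them₃*: the embedded TP, whose subject is the athletes₂.
*the reviewers₁* c-commands the pronoun but from outside its binding domain, and is not c-commanded by it → coindexation permitted.
*the athletes₂* c-commands the pronoun within its binding domain → coindexation would violate Principle B.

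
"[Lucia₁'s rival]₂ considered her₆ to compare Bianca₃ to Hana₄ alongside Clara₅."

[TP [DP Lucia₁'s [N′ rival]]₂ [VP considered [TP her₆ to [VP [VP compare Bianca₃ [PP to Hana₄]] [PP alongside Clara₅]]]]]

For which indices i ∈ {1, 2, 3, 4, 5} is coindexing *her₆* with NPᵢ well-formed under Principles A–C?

*her* is a pronoun, so Principle B applies: it must be free in its binding domain.
Binding domain of *her₆*: the matrix TP, whose subject is [Lucia₁'s rival]₂.
*Lucia₁* and the pronoun do not c-command one another → neither Principle B nor Principle C is at stake; coindexation permitted.
*[Lucia₁'s rival]₂* c-commands the pronoun within its binding domain → coindexation would violate Principle B.
*Bianca₃*: the pronoun c-commands this R-expression → coindexation would violate Principle C on *Bianca₃*.
*Hana₄*: the pronoun c-commands this R-expression → coindexation would violate Principle C on *Hana₄*.
*Clara₅*: the pronoun c-commands this R-expression → coindexation would violate Principle C on *Clara₅*.

{1}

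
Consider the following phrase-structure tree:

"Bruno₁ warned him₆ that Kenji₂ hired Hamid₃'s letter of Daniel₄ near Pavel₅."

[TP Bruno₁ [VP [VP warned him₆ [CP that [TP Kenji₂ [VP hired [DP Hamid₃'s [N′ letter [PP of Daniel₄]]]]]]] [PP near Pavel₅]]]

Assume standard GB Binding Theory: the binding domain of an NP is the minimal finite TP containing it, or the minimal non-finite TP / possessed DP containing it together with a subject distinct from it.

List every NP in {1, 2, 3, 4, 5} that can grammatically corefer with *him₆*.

*him* is a pronoun, so Principle B applies: it must be free in its binding domain.
Binding domain of *him₆*: the matrix TP, whose subject is Bruno₁.
*Bruno₁* c-commands the pronoun within its binding domain → coindexation would violate Principle B.
*Kenji₂*: the pronoun c-commands this R-expression → coindexation would violate Principle C on *Kenji₂*.
*Hamid₃*: the pronoun c-commands this R-expression → coindexation would violate Principle C on *Hamid₃*.
*Daniel₄*: the pronoun c-commands this R-expression → coindexation would violate Principle C on *Daniel₄*.
*Pavel₅* and the pronoun do not c-command one another → neither Principle B nor Principle C is at stake; coindexation permitted.

{5}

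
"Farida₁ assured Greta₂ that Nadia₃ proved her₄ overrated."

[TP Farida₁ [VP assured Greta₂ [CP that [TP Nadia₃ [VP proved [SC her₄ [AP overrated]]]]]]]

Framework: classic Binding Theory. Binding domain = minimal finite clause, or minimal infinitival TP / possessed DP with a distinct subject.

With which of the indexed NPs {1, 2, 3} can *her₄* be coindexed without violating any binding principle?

*her* is a pronoun, so Principle B applies: it must be free in its binding domain.
Binding domain of *her₄*: the embedded TP, whose subject is Nadia₃.
*Farida₁* c-commands the pronoun but from outside its binding domain, and is not c-commanded by it → coindexation permitted.
*Greta₂* c-commands the pronoun but from outside its binding domain, and is not c-commanded by it → coindexation permitted.
*Nadia₃* c-commands the pronoun within its binding domain → coindexation would violate Principle B.

{1, 2}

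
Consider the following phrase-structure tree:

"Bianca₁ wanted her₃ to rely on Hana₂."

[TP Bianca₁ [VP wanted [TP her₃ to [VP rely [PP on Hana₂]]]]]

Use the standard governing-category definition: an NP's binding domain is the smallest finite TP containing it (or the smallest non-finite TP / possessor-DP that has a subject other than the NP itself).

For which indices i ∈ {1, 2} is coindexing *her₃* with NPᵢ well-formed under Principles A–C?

*her* is a pronoun, so Principle B applies: it must be free in its binding domain.
Binding domain of *her₃*: the matrix TP, whose subject is Bianca₁.
*Bianca₁* c-commands the pronoun within its binding domain → coindexation would violate Principle B.
*Hana₂*: the pronoun c-commands this R-expression → coindexation would violate Principle C on *Hana₂*.

none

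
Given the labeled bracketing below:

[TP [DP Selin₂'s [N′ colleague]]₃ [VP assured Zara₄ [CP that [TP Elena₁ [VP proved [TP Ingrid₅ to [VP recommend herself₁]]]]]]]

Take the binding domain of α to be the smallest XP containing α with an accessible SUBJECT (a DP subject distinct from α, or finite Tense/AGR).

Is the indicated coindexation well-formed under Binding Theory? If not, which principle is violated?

The two coindexed NPs are *Elena₁* and *herself₁*.
*herself₁* is an anaphor. Principle A requires it to be bound within its binding domain — the embedded TP, whose subject is Ingrid₅.
Within that domain it is c-commanded by *Ingrid₅*, which does not share its index.
*Elena₁* does c-command the anaphor, but from outside its binding domain.
The anaphor is unbound in its domain → Principle A violation.

Principle A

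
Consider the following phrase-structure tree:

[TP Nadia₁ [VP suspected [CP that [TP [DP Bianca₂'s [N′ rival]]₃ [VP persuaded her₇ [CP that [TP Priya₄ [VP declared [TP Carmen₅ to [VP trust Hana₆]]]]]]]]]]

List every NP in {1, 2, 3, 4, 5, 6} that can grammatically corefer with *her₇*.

*her* is a pronoun, so Principle B applies: it must be free in its binding domain.
Binding domain of *her₇*: the embedded TP, whose subject is [Bianca₂'s rival]₃.
*Nadia₁* c-commands the pronoun but from outside its binding domain, and is not c-commanded by it → coindexation permitted.
*Bianca₂* and the pronoun do not c-command one another → neither Principle B nor Principle C is at stake; coindexation permitted.
*[Bianca₂'s rival]₃* c-commands the pronoun within its binding domain → coindexation would violate Principle B.
*Priya₄*: the pronoun c-commands this R-expression → coindexation would violate Principle C on *Priya₄*.
*Carmen₅*: the pronoun c-commands this R-expression → coindexation would violate Principle C on *Carmen₅*.
*Hana₆*: the pronoun c-commands this R-expression → coindexation would violate Principle C on *Hana₆*.

{1, 2}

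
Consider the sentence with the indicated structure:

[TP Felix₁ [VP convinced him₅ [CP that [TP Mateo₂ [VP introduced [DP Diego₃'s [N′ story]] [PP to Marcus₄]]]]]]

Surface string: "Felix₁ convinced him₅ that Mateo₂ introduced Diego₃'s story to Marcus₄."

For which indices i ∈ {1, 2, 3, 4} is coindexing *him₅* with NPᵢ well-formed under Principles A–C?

none

*him* is a pronoun, so Principle B applies: it must be free in its binding domain.
Binding domain of *him₅*: the matrix TP, whose subject is Felix₁.
*Felix₁* c-commands the pronoun within its binding domain → coindexation would violate Principle B.
*Mateo₂*: the pronoun c-commands this R-expression → coindexation would violate Principle C on *Mateo₂*.
*Diego₃*: the pronoun c-commands this R-expression → coindexation would violate Principle C on *Diego₃*.
*Marcus₄*: the pronoun c-commands this R-expression → coindexation would violate Principle C on *Marcus₄*.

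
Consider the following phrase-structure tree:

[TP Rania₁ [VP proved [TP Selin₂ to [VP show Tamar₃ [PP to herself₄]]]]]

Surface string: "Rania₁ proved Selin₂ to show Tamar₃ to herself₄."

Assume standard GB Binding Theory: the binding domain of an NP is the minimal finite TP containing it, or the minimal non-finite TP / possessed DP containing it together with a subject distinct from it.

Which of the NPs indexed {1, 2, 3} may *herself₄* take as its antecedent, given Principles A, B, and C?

*herself* is an anaphor, so Principle A applies: it must be bound in its binding domain.
Binding domain of *herself₄*: the embedded TP, whose subject is Selin₂.
*Rania₁* c-commands the anaphor but is outside its binding domain → cannot satisfy Principle A.
*Selin₂* c-commands the anaphor within its binding domain → licit binder.
*Tamar₃* c-commands the anaphor within its binding domain → licit binder.

{2, 3}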